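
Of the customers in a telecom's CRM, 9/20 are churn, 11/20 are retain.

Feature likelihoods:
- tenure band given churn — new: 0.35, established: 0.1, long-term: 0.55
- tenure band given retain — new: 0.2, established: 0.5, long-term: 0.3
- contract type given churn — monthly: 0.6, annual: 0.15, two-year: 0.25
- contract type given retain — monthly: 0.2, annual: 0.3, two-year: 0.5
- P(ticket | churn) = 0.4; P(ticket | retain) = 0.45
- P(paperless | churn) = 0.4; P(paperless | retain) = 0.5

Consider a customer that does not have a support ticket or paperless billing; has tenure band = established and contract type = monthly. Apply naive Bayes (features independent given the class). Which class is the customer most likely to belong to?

churn: 0.45 × 0.1 × 0.6 × (1−0.4) × (1−0.4) = 0.00972
retain: 0.55 × 0.5 × 0.2 × (1−0.45) × (1−0.5) = 0.015125
Highest score → retain.

retain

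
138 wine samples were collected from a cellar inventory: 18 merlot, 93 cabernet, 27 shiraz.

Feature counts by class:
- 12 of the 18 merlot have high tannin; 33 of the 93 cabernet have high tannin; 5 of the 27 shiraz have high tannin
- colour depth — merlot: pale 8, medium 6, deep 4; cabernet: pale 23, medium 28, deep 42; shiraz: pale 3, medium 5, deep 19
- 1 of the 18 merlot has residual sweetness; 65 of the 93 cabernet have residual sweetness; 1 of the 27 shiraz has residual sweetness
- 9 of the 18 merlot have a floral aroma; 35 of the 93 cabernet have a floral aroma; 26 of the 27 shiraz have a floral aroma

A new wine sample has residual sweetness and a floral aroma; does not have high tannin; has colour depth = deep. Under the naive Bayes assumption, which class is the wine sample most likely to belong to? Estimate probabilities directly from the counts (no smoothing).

merlot: (18/138) × (6/18) × (4/18) × (1/18) × (9/18) ≈ 0.000268384
cabernet: (93/138) × (60/93) × (42/93) × (65/93) × (35/93) ≈ 0.0516481
shiraz: (27/138) × (22/27) × (19/27) × (1/27) × (26/27) ≈ 0.0040011
Highest score → cabernet.

cabernet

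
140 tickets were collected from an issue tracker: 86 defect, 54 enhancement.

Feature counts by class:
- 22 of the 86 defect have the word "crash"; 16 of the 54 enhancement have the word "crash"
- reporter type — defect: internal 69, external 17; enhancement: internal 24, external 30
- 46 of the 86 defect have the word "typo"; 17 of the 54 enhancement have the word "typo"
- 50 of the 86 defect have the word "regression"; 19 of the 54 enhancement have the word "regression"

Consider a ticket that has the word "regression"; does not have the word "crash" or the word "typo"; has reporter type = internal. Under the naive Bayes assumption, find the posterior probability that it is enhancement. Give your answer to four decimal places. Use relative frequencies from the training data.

defect: (86/140) × (64/86) × (69/86) × (40/86) × (50/86) ≈ 0.0991826
enhancement: (54/140) × (38/54) × (24/54) × (37/54) × (19/54) ≈ 0.0290831
P(enhancement | x) = 0.0290831 / 0.1282657 ≈ 0.2267

0.2267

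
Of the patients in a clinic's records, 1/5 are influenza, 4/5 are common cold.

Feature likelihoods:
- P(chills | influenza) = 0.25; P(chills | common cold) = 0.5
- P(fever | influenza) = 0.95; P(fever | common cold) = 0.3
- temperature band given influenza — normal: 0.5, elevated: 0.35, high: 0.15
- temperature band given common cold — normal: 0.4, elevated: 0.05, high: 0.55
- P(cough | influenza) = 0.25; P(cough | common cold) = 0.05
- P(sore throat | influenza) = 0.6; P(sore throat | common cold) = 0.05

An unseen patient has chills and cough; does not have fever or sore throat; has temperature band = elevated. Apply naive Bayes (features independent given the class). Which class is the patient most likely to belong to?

influenza: 0.2 × 0.25 × (1−0.95) × 0.35 × 0.25 × (1−0.6) = 0.0000875
common cold: 0.8 × 0.5 × (1−0.3) × 0.05 × 0.05 × (1−0.05) = 0.000665
Highest score → common cold.

common cold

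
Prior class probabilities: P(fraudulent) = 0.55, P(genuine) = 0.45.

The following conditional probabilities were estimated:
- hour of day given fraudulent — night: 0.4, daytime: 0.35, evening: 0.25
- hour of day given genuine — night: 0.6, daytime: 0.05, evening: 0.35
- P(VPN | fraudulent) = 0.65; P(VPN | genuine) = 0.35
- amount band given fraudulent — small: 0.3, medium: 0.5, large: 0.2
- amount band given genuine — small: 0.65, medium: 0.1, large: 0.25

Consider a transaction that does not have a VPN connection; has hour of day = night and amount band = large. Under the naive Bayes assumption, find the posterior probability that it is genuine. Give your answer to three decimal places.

0.740

fraudulent: 0.55 × 0.4 × (1−0.65) × 0.2 = 0.0154
genuine: 0.45 × 0.6 × (1−0.35) × 0.25 = 0.043875
P(genuine | x) = 0.043875 / 0.059275 ≈ 0.740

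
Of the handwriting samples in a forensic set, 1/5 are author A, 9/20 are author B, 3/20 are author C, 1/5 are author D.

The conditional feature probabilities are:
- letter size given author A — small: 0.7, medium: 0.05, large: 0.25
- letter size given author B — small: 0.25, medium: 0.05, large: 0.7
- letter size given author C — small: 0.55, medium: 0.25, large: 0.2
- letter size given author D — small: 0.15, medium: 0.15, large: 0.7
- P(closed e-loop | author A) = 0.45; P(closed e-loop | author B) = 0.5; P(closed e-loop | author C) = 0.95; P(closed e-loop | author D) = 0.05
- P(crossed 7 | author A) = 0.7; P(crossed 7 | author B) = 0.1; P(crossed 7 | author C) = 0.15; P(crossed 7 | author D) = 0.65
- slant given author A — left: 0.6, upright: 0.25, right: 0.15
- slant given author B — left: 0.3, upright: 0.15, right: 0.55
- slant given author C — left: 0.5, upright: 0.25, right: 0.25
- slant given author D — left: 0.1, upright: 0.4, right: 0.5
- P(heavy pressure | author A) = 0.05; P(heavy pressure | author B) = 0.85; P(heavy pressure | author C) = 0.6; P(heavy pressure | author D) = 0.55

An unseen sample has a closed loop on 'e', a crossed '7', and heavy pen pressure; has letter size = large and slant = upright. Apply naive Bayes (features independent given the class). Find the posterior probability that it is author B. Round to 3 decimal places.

0.522

author A: 0.2 × 0.25 × 0.45 × 0.7 × 0.25 × 0.05 = 0.000196875
author B: 0.45 × 0.7 × 0.5 × 0.1 × 0.15 × 0.85 = 0.002008125
author C: 0.15 × 0.2 × 0.95 × 0.15 × 0.25 × 0.6 = 0.00064125
author D: 0.2 × 0.7 × 0.05 × 0.65 × 0.4 × 0.55 = 0.001001
P(author B | x) = 0.002008125 / 0.00384725 ≈ 0.522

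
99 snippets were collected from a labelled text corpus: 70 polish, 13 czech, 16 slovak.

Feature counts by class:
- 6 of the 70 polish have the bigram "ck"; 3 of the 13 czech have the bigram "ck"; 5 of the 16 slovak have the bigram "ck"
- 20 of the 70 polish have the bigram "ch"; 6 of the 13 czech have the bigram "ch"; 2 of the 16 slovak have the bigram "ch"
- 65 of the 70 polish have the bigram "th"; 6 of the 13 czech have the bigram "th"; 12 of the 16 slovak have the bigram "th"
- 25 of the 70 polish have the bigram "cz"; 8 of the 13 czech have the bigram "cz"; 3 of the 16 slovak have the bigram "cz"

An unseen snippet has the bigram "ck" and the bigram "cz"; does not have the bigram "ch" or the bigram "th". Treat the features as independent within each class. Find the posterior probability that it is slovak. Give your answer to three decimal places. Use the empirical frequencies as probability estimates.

0.241

polish: (70/99) × (6/70) × (50/70) × (5/70) × (25/70) ≈ 0.00110434
czech: (13/99) × (3/13) × (7/13) × (7/13) × (8/13) ≈ 0.00540682
slovak: (16/99) × (5/16) × (14/16) × (4/16) × (3/16) ≈ 0.0020715
P(slovak | x) = 0.0020715 / 0.00858266 ≈ 0.241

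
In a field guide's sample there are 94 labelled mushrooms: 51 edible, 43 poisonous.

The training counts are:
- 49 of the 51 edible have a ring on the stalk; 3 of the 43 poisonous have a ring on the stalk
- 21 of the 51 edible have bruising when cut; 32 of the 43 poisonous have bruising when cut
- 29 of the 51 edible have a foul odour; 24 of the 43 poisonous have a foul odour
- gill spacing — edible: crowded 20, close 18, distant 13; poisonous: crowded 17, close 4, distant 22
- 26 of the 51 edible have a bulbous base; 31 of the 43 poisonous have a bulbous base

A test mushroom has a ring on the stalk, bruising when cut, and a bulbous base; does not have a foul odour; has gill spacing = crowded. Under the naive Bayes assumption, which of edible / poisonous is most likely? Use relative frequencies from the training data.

edible: (51/94) × (49/51) × (21/51) × (22/51) × (20/51) × (26/51) ≈ 0.0185111
poisonous: (43/94) × (3/43) × (32/43) × (19/43) × (17/43) × (31/43) ≈ 0.00299112
Highest score → edible.

edible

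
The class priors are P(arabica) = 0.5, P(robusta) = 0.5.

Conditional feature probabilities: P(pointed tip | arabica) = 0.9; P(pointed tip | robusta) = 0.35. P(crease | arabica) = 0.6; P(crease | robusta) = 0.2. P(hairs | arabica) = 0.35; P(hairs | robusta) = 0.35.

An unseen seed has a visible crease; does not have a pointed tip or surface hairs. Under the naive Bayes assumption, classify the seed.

robusta

arabica: 0.5 × (1−0.9) × 0.6 × (1−0.35) = 0.0195
robusta: 0.5 × (1−0.35) × 0.2 × (1−0.35) = 0.04225
Highest score → robusta.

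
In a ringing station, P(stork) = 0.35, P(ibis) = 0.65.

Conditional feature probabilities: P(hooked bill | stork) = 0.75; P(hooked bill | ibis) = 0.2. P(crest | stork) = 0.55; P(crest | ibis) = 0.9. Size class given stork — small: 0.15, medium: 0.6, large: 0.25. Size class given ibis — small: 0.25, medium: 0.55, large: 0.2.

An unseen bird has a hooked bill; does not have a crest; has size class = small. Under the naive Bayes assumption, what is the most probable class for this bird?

stork

stork: 0.35 × 0.75 × (1−0.55) × 0.15 = 0.01771875
ibis: 0.65 × 0.2 × (1−0.9) × 0.25 = 0.00325
Highest score → stork.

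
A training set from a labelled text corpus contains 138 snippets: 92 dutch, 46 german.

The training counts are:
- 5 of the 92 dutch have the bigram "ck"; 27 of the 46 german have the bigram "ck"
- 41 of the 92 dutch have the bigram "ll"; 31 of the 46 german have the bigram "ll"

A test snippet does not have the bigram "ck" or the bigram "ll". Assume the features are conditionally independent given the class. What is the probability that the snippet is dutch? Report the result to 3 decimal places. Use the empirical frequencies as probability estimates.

0.886

dutch: (92/138) × (87/92) × (51/92) ≈ 0.34948
german: (46/138) × (19/46) × (15/46) ≈ 0.044896
P(dutch | x) = 0.34948 / 0.394376 ≈ 0.886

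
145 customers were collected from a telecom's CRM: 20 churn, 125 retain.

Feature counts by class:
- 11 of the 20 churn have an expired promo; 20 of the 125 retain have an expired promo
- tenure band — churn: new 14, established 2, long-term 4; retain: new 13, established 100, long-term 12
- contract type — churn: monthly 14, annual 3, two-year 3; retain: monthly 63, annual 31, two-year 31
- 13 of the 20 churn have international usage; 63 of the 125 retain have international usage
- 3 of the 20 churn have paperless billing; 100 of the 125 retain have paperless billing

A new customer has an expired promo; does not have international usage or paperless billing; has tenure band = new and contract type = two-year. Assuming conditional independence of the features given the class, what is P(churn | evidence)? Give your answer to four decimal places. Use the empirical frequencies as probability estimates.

0.8704

churn: (20/145) × (11/20) × (14/20) × (3/20) × (7/20) × (17/20) ≈ 0.00236974
retain: (125/145) × (20/125) × (13/125) × (31/125) × (62/125) × (25/125) ≈ 0.000352906
P(churn | x) = 0.00236974 / 0.002722646 ≈ 0.8704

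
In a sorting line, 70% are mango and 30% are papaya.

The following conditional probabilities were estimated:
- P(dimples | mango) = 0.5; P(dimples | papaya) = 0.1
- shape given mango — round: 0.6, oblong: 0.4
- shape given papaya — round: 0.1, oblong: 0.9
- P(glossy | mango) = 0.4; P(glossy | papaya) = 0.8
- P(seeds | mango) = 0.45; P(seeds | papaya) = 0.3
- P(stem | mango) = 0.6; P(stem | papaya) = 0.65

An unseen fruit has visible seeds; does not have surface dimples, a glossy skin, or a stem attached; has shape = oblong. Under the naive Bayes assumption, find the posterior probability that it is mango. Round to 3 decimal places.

mango: 0.7 × (1−0.5) × 0.4 × (1−0.4) × 0.45 × (1−0.6) = 0.01512
papaya: 0.3 × (1−0.1) × 0.9 × (1−0.8) × 0.3 × (1−0.65) = 0.005103
P(mango | x) = 0.01512 / 0.020223 ≈ 0.748

0.748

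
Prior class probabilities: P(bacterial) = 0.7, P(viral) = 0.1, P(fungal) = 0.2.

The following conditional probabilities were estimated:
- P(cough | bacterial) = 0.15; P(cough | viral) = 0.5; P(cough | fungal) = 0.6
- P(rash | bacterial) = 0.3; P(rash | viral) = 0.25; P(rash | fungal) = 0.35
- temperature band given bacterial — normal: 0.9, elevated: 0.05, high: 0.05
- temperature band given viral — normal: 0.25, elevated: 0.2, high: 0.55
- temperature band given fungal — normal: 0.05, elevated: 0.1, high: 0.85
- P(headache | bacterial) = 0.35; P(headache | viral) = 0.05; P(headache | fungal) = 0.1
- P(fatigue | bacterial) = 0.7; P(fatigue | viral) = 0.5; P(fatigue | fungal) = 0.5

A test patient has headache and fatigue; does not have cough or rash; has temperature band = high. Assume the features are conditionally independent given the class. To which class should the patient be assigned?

bacterial: 0.7 × (1−0.15) × (1−0.3) × 0.05 × 0.35 × 0.7 = 0.005102125
viral: 0.1 × (1−0.5) × (1−0.25) × 0.55 × 0.05 × 0.5 = 0.000515625
fungal: 0.2 × (1−0.6) × (1−0.35) × 0.85 × 0.1 × 0.5 = 0.00221
Highest score → bacterial.

bacterial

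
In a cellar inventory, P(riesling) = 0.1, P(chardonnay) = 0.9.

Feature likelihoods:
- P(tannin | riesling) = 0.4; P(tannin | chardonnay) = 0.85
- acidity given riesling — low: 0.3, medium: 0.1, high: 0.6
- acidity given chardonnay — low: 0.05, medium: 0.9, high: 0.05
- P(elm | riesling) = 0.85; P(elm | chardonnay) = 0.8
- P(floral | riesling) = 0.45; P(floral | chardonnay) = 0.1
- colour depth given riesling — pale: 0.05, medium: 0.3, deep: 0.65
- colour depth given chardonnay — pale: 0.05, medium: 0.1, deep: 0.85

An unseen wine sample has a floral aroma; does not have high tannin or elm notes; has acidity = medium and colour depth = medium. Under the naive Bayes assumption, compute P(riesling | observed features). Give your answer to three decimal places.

riesling: 0.1 × (1−0.4) × 0.1 × (1−0.85) × 0.45 × 0.3 = 0.0001215
chardonnay: 0.9 × (1−0.85) × 0.9 × (1−0.8) × 0.1 × 0.1 = 0.000243
P(riesling | x) = 0.0001215 / 0.0003645 ≈ 0.333

0.333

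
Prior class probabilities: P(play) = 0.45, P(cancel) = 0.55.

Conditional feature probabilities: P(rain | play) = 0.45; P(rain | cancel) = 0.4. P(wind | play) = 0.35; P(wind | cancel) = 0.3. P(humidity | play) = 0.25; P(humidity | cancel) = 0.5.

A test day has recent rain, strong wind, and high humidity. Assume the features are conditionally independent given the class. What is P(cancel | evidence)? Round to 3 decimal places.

0.651

play: 0.45 × 0.45 × 0.35 × 0.25 = 0.01771875
cancel: 0.55 × 0.4 × 0.3 × 0.5 = 0.033
P(cancel | x) = 0.033 / 0.05071875 ≈ 0.651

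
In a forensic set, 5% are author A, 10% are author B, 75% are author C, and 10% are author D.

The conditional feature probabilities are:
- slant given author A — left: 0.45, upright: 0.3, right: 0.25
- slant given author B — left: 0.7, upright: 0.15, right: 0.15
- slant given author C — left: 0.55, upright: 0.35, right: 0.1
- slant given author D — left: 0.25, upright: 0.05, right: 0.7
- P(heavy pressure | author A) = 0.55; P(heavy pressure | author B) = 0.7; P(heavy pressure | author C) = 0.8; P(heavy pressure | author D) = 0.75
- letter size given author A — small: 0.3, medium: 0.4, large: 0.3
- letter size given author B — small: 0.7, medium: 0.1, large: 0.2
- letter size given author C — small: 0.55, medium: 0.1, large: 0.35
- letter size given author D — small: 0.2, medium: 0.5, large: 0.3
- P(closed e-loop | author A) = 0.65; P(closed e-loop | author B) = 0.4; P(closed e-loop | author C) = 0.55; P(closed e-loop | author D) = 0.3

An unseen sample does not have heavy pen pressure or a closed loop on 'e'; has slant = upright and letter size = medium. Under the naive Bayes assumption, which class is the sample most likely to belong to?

author C

author A: 0.05 × 0.3 × (1−0.55) × 0.4 × (1−0.65) = 0.000945
author B: 0.1 × 0.15 × (1−0.7) × 0.1 × (1−0.4) = 0.00027
author C: 0.75 × 0.35 × (1−0.8) × 0.1 × (1−0.55) = 0.0023625
author D: 0.1 × 0.05 × (1−0.75) × 0.5 × (1−0.3) = 0.0004375
Highest score → author C.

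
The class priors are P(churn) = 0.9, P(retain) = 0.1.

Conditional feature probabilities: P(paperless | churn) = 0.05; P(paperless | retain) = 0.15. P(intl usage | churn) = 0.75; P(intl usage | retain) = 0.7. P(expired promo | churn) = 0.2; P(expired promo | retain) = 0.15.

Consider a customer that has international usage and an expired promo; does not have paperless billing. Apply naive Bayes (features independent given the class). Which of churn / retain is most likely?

churn: 0.9 × (1−0.05) × 0.75 × 0.2 = 0.12825
retain: 0.1 × (1−0.15) × 0.7 × 0.15 = 0.008925
Highest score → churn.

churn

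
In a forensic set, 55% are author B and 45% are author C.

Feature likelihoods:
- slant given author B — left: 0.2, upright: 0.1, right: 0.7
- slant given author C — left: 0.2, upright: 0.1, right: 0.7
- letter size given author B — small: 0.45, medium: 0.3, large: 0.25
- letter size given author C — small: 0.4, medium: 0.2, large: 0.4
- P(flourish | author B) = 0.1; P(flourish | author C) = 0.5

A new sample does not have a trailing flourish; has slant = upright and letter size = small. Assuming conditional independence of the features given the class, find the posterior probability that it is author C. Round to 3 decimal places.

author B: 0.55 × 0.1 × 0.45 × (1−0.1) = 0.022275
author C: 0.45 × 0.1 × 0.4 × (1−0.5) = 0.009
P(author C | x) = 0.009 / 0.031275 ≈ 0.288

0.288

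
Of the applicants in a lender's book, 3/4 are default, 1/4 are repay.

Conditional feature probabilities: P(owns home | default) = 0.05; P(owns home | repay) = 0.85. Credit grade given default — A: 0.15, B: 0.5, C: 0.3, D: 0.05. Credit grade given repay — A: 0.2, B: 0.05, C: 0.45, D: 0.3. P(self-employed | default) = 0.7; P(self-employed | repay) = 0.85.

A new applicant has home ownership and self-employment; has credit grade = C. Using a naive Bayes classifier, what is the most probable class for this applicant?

repay

default: 0.75 × 0.05 × 0.3 × 0.7 = 0.007875
repay: 0.25 × 0.85 × 0.45 × 0.85 = 0.08128125
Highest score → repay.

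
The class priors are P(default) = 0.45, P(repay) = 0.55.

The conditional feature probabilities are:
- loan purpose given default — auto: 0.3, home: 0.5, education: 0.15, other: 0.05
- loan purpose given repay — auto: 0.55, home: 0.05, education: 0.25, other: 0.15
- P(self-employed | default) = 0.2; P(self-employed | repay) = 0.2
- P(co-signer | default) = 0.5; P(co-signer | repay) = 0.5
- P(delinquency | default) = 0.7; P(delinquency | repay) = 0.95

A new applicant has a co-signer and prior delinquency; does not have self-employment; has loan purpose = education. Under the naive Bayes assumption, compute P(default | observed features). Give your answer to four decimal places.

0.2656

default: 0.45 × 0.15 × (1−0.2) × 0.5 × 0.7 = 0.0189
repay: 0.55 × 0.25 × (1−0.2) × 0.5 × 0.95 = 0.05225
P(default | x) = 0.0189 / 0.07115 ≈ 0.2656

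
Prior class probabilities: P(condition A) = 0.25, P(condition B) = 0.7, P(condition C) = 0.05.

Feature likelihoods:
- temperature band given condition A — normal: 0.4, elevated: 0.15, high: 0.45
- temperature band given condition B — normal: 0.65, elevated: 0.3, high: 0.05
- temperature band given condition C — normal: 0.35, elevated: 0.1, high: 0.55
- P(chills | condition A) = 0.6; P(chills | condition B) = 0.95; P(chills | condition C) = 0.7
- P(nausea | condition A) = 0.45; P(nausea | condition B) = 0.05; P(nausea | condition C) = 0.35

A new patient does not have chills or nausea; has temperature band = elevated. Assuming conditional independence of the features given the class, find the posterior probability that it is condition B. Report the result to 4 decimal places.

condition A: 0.25 × 0.15 × (1−0.6) × (1−0.45) = 0.00825
condition B: 0.7 × 0.3 × (1−0.95) × (1−0.05) = 0.009975
condition C: 0.05 × 0.1 × (1−0.7) × (1−0.35) = 0.000975
P(condition B | x) = 0.009975 / 0.0192 ≈ 0.5195

0.5195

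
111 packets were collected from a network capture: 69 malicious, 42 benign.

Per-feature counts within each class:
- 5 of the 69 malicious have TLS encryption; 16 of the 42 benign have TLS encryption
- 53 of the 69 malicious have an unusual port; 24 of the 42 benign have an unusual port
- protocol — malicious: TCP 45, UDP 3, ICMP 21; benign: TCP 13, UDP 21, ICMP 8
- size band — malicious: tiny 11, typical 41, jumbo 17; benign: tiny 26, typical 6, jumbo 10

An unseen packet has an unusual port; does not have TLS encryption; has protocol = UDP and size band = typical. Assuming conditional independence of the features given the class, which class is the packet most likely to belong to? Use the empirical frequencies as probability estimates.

malicious

malicious: (69/111) × (64/69) × (53/69) × (3/69) × (41/69) ≈ 0.0114417
benign: (42/111) × (26/42) × (24/42) × (21/42) × (6/42) ≈ 0.00956058
Highest score → malicious.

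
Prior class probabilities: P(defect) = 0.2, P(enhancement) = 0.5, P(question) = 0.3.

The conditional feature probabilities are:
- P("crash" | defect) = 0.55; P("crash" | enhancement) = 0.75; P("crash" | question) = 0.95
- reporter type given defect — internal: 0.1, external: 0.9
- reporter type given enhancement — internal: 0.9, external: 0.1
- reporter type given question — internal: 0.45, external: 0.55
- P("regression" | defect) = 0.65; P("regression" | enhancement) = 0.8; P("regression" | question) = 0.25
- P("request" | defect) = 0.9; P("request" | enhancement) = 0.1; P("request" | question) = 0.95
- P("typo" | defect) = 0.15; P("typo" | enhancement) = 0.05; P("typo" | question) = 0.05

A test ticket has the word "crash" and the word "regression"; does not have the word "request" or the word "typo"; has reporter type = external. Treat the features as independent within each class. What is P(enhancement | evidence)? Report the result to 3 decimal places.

defect: 0.2 × 0.55 × 0.9 × 0.65 × (1−0.9) × (1−0.15) = 0.00546975
enhancement: 0.5 × 0.75 × 0.1 × 0.8 × (1−0.1) × (1−0.05) = 0.02565
question: 0.3 × 0.95 × 0.55 × 0.25 × (1−0.95) × (1−0.05) = 0.00186140625
P(enhancement | x) = 0.02565 / 0.03298115625 ≈ 0.778

0.778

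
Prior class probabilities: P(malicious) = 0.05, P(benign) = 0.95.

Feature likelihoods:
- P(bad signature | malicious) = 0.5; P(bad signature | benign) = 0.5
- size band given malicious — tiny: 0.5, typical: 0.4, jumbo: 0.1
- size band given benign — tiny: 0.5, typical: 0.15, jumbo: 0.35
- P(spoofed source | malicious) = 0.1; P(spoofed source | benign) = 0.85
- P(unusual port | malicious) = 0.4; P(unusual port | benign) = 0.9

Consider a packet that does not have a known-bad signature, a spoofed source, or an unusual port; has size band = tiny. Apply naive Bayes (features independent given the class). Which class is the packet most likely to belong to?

malicious

malicious: 0.05 × (1−0.5) × 0.5 × (1−0.1) × (1−0.4) = 0.00675
benign: 0.95 × (1−0.5) × 0.5 × (1−0.85) × (1−0.9) = 0.0035625
Highest score → malicious.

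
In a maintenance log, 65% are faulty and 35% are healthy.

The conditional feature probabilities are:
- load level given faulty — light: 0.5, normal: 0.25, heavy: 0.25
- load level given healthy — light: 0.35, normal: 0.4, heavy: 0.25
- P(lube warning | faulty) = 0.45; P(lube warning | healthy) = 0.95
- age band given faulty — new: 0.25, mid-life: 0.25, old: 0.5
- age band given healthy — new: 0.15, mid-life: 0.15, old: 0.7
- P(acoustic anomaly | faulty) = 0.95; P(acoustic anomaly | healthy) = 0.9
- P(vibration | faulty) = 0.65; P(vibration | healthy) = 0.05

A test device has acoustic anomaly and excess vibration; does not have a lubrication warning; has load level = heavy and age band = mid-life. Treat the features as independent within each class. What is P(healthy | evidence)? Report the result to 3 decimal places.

faulty: 0.65 × 0.25 × (1−0.45) × 0.25 × 0.95 × 0.65 = 0.013797265625
healthy: 0.35 × 0.25 × (1−0.95) × 0.15 × 0.9 × 0.05 = 0.00002953125
P(healthy | x) = 0.00002953125 / 0.013826796875 ≈ 0.002

0.002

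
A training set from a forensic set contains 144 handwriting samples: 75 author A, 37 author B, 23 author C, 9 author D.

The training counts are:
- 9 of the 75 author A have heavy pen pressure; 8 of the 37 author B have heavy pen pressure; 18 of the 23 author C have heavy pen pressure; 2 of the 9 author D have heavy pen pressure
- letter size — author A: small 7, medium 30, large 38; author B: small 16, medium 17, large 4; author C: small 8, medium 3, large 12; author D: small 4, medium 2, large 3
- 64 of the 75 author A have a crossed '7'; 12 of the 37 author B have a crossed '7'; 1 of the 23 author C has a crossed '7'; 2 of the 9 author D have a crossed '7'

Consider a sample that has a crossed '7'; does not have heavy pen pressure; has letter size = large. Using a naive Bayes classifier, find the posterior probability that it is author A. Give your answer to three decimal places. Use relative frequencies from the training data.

author A: (75/144) × (66/75) × (38/75) × (64/75) ≈ 0.198163
author B: (37/144) × (29/37) × (4/37) × (12/37) ≈ 0.00706112
author C: (23/144) × (5/23) × (12/23) × (1/23) ≈ 0.00078765
author D: (9/144) × (7/9) × (3/9) × (2/9) ≈ 0.00360082
P(author A | x) = 0.198163 / 0.20961259 ≈ 0.945

0.945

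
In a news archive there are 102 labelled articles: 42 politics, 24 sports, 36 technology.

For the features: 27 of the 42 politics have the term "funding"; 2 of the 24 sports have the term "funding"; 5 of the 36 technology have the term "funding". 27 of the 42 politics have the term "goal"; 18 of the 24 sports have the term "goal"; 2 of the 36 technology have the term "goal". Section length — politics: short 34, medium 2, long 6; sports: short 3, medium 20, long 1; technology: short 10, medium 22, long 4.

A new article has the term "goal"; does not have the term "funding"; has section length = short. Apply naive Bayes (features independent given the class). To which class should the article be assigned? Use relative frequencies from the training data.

politics: (42/102) × (15/42) × (27/42) × (34/42) ≈ 0.0765306
sports: (24/102) × (22/24) × (18/24) × (3/24) ≈ 0.0202206
technology: (36/102) × (31/36) × (2/36) × (10/36) ≈ 0.00469015
Highest score → politics.

politics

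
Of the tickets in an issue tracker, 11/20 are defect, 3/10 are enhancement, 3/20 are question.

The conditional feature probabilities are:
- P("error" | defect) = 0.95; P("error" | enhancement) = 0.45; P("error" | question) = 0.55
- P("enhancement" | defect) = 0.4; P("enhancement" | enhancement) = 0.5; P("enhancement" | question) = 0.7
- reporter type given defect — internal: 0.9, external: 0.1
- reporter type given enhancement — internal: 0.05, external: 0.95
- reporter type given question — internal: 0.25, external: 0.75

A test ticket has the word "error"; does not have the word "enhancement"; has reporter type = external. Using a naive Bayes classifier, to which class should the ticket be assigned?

enhancement

defect: 0.55 × 0.95 × (1−0.4) × 0.1 = 0.03135
enhancement: 0.3 × 0.45 × (1−0.5) × 0.95 = 0.064125
question: 0.15 × 0.55 × (1−0.7) × 0.75 = 0.0185625
Highest score → enhancement.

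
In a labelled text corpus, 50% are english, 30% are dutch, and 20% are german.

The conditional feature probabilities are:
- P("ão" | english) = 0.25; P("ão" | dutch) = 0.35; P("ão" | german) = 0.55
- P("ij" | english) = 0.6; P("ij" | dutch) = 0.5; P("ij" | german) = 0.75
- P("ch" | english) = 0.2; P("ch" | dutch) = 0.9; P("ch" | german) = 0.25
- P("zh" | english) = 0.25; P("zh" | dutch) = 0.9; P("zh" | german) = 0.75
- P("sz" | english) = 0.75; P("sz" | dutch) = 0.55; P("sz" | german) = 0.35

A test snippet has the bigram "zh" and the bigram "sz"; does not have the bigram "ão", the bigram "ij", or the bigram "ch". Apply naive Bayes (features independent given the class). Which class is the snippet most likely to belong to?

english: 0.5 × (1−0.25) × (1−0.6) × (1−0.2) × 0.25 × 0.75 = 0.0225
dutch: 0.3 × (1−0.35) × (1−0.5) × (1−0.9) × 0.9 × 0.55 = 0.00482625
german: 0.2 × (1−0.55) × (1−0.75) × (1−0.25) × 0.75 × 0.35 = 0.0044296875
Highest score → english.

english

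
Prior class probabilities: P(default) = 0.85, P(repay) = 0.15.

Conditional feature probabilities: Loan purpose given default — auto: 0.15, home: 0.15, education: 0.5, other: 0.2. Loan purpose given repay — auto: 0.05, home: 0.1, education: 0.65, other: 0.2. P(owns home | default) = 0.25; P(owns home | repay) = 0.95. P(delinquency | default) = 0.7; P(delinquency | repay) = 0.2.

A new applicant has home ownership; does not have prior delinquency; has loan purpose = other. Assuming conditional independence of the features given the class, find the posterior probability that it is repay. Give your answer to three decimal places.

0.641

default: 0.85 × 0.2 × 0.25 × (1−0.7) = 0.01275
repay: 0.15 × 0.2 × 0.95 × (1−0.2) = 0.0228
P(repay | x) = 0.0228 / 0.03555 ≈ 0.641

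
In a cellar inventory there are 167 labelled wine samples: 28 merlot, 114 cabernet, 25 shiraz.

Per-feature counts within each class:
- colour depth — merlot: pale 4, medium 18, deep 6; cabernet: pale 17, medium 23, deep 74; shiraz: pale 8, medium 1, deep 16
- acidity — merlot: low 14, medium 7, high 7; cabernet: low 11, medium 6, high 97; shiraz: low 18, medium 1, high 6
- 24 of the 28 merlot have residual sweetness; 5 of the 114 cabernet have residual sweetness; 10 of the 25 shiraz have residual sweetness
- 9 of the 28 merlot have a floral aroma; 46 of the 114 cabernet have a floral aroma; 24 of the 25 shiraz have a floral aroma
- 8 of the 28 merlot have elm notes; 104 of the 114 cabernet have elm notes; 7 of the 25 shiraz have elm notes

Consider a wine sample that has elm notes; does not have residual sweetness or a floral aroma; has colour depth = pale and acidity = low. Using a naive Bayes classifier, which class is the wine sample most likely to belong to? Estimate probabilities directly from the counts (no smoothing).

merlot: (28/167) × (4/28) × (14/28) × (4/28) × (19/28) × (8/28) ≈ 0.000331698
cabernet: (114/167) × (17/114) × (11/114) × (109/114) × (68/114) × (104/114) ≈ 0.00511063
shiraz: (25/167) × (8/25) × (18/25) × (15/25) × (1/25) × (7/25) ≈ 0.00023178
Highest score → cabernet.

cabernet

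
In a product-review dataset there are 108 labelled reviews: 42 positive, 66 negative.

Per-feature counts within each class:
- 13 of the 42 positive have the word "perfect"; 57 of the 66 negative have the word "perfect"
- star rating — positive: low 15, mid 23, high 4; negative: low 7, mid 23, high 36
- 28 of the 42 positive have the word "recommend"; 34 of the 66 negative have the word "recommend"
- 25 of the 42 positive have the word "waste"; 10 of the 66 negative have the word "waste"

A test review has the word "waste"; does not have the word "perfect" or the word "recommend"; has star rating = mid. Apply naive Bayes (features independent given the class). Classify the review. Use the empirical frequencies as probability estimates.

positive

positive: (42/108) × (29/42) × (23/42) × (14/42) × (25/42) ≈ 0.0291758
negative: (66/108) × (9/66) × (23/66) × (32/66) × (10/66) ≈ 0.00213336
Highest score → positive.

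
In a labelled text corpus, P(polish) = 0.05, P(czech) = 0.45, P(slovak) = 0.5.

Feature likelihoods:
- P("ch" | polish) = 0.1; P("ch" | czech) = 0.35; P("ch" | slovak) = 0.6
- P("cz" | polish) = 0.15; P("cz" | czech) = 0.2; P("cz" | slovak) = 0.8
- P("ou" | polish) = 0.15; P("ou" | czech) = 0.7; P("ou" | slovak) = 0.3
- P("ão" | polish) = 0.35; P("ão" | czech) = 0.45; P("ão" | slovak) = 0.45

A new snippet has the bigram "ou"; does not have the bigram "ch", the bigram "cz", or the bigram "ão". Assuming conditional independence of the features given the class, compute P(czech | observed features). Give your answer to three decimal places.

polish: 0.05 × (1−0.1) × (1−0.15) × 0.15 × (1−0.35) = 0.003729375
czech: 0.45 × (1−0.35) × (1−0.2) × 0.7 × (1−0.45) = 0.09009
slovak: 0.5 × (1−0.6) × (1−0.8) × 0.3 × (1−0.45) = 0.0066
P(czech | x) = 0.09009 / 0.100419375 ≈ 0.897

0.897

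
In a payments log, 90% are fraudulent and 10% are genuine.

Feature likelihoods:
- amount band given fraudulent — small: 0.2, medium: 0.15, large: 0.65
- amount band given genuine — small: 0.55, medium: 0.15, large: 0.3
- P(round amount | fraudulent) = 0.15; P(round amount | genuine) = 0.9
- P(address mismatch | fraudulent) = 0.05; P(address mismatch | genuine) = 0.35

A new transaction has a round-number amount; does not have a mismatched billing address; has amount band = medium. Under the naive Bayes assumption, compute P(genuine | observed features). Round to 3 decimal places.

0.313

fraudulent: 0.9 × 0.15 × 0.15 × (1−0.05) = 0.0192375
genuine: 0.1 × 0.15 × 0.9 × (1−0.35) = 0.008775
P(genuine | x) = 0.008775 / 0.0280125 ≈ 0.313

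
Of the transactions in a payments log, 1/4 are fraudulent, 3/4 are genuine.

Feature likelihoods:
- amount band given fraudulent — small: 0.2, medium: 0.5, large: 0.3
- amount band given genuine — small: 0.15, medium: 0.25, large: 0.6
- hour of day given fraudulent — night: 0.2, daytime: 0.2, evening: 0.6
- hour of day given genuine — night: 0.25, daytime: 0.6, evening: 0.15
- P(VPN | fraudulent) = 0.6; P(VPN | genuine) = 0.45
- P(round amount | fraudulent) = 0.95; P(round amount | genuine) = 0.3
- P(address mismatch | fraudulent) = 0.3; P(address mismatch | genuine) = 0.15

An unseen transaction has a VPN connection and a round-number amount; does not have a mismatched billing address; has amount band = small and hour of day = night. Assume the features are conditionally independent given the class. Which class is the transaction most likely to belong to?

fraudulent

fraudulent: 0.25 × 0.2 × 0.2 × 0.6 × 0.95 × (1−0.3) = 0.00399
genuine: 0.75 × 0.15 × 0.25 × 0.45 × 0.3 × (1−0.15) = 0.00322734375
Highest score → fraudulent.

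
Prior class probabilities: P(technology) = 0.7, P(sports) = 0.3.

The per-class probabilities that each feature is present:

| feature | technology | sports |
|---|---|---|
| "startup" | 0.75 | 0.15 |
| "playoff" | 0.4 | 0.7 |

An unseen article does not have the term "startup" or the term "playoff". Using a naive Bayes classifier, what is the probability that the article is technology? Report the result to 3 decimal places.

0.579

technology: 0.7 × (1−0.75) × (1−0.4) = 0.105
sports: 0.3 × (1−0.15) × (1−0.7) = 0.0765
P(technology | x) = 0.105 / 0.1815 ≈ 0.579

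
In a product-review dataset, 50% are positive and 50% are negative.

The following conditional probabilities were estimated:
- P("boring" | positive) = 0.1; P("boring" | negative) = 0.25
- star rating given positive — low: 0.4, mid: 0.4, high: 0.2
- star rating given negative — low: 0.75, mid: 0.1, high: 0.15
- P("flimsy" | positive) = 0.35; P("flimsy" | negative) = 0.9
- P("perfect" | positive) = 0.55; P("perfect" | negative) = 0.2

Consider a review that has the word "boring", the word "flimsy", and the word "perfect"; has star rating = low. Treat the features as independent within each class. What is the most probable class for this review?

positive: 0.5 × 0.1 × 0.4 × 0.35 × 0.55 = 0.00385
negative: 0.5 × 0.25 × 0.75 × 0.9 × 0.2 = 0.016875
Highest score → negative.

negative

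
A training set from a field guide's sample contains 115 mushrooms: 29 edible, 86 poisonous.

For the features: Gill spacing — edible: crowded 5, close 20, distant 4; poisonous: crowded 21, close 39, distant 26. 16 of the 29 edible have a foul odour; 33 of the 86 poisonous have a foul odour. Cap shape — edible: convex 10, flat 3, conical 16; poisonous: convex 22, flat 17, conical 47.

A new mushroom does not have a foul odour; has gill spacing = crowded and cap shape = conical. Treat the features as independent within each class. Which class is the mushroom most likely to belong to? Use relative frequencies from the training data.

poisonous

edible: (29/115) × (5/29) × (13/29) × (16/29) ≈ 0.0107532
poisonous: (86/115) × (21/86) × (53/86) × (47/86) ≈ 0.0615033
Highest score → poisonous.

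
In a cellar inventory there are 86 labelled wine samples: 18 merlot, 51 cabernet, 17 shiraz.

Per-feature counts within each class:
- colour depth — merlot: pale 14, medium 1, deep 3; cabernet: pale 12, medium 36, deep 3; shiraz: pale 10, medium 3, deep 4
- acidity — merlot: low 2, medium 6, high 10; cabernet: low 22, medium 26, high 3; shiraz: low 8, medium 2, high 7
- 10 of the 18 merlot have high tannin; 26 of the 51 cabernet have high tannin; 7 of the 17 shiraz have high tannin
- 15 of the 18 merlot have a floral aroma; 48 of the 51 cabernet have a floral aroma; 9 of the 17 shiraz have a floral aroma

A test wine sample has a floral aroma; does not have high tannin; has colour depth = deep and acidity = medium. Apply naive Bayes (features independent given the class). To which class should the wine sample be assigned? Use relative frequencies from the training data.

merlot: (18/86) × (3/18) × (6/18) × (8/18) × (15/18) ≈ 0.00430663
cabernet: (51/86) × (3/51) × (26/51) × (25/51) × (48/51) ≈ 0.00820478
shiraz: (17/86) × (4/17) × (2/17) × (10/17) × (9/17) ≈ 0.00170407
Highest score → cabernet.

cabernet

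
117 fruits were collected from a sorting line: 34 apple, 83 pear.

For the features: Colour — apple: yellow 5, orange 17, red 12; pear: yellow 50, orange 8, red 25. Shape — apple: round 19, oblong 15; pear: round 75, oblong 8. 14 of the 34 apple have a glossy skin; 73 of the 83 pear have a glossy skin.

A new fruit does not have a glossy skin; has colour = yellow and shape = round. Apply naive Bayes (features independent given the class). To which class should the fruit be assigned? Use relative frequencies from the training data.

pear

apple: (34/117) × (5/34) × (19/34) × (20/34) ≈ 0.0140479
pear: (83/117) × (50/83) × (75/83) × (10/83) ≈ 0.0465253
Highest score → pear.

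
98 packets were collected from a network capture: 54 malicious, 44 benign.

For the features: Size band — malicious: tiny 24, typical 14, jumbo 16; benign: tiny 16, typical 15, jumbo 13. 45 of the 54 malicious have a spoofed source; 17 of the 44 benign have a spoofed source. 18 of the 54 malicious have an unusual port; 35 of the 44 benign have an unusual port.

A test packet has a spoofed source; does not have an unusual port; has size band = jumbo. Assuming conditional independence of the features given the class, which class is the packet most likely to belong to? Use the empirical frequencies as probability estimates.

malicious: (54/98) × (16/54) × (45/54) × (36/54) ≈ 0.0907029
benign: (44/98) × (13/44) × (17/44) × (9/44) ≈ 0.0104834
Highest score → malicious.

malicious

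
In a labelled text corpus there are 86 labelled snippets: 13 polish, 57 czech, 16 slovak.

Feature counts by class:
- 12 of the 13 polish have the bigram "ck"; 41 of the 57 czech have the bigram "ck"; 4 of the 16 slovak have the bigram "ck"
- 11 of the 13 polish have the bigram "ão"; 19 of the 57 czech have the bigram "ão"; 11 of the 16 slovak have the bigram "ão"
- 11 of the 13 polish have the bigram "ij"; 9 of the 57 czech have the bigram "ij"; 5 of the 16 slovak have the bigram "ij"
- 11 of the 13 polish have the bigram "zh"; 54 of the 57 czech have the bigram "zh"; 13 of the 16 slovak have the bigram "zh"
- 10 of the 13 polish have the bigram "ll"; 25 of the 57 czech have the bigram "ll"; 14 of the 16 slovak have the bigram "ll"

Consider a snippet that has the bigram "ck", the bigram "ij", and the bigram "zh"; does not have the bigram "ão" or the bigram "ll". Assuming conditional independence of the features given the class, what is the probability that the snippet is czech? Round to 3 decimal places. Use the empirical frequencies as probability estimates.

polish: (13/86) × (12/13) × (2/13) × (11/13) × (11/13) × (3/13) ≈ 0.00354688
czech: (57/86) × (41/57) × (38/57) × (9/57) × (54/57) × (32/57) ≈ 0.0266904
slovak: (16/86) × (4/16) × (5/16) × (5/16) × (13/16) × (2/16) ≈ 0.000461312
P(czech | x) = 0.0266904 / 0.030698592 ≈ 0.869

0.869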